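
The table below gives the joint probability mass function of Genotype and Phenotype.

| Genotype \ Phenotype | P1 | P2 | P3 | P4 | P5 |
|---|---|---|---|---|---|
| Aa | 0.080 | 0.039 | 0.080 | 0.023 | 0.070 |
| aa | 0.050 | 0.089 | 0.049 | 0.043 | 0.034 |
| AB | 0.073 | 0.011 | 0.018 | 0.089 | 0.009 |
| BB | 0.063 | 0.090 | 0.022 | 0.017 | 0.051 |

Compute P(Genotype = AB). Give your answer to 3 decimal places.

0.200

P(Genotype=AB) = 0.073 + 0.011 + 0.018 + 0.089 + 0.009 = 0.200.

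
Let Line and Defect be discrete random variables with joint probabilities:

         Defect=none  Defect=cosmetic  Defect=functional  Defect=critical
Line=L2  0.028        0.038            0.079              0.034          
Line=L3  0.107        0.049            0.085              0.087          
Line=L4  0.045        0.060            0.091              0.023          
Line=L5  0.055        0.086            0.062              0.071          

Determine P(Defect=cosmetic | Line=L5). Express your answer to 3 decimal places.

0.314

P(Line=L5) = 0.055 + 0.086 + 0.062 + 0.071 = 0.274.
P(Defect=cosmetic | Line=L5) = 0.086/0.274 = 0.314.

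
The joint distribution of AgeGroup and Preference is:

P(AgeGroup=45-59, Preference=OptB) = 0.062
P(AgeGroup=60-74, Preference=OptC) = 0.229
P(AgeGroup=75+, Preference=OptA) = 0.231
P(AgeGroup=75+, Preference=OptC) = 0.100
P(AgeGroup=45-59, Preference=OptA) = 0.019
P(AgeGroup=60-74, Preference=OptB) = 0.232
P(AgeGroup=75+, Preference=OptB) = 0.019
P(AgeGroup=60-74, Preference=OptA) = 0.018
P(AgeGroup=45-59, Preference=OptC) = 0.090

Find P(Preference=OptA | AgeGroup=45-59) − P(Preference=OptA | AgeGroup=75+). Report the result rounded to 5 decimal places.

-0.54889

P(AgeGroup=45-59) = 0.019 + 0.062 + 0.090 = 0.171; P(Preference=OptA | AgeGroup=45-59) = 0.019/0.171 = 0.111111.
P(AgeGroup=75+) = 0.231 + 0.019 + 0.100 = 0.350; P(Preference=OptA | AgeGroup=75+) = 0.231/0.350 = 0.660000.
Difference = -0.54889.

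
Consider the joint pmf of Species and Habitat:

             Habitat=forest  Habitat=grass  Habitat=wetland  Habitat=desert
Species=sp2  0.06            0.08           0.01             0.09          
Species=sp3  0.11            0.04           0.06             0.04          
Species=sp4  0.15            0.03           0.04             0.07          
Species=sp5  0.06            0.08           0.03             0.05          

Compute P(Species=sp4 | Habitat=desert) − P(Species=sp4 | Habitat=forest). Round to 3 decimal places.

P(Habitat=desert) = 0.09 + 0.04 + 0.07 + 0.05 = 0.25; P(Species=sp4 | Habitat=desert) = 0.07/0.25 = 0.2800.
P(Habitat=forest) = 0.06 + 0.11 + 0.15 + 0.06 = 0.38; P(Species=sp4 | Habitat=forest) = 0.15/0.38 = 0.3947.
Difference = -0.115.

-0.115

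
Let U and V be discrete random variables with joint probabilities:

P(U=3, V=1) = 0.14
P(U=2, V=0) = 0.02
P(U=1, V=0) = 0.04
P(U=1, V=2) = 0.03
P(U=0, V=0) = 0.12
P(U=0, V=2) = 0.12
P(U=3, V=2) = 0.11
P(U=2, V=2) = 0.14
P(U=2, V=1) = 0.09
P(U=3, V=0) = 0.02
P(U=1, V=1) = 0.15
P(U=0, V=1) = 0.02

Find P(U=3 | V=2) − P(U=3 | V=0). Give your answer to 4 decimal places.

0.1750

P(V=2) = 0.12 + 0.03 + 0.14 + 0.11 = 0.40; P(U=3 | V=2) = 0.11/0.40 = 0.27500.
P(V=0) = 0.12 + 0.04 + 0.02 + 0.02 = 0.20; P(U=3 | V=0) = 0.02/0.20 = 0.10000.
Difference = 0.1750.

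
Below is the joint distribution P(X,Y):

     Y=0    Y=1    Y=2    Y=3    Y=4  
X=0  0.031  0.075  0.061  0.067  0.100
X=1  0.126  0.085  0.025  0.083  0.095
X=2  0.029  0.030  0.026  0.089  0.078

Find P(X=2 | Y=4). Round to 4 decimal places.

0.2857

P(Y=4) = 0.100 + 0.095 + 0.078 = 0.273.
P(X=2 | Y=4) = 0.078/0.273 = 0.2857.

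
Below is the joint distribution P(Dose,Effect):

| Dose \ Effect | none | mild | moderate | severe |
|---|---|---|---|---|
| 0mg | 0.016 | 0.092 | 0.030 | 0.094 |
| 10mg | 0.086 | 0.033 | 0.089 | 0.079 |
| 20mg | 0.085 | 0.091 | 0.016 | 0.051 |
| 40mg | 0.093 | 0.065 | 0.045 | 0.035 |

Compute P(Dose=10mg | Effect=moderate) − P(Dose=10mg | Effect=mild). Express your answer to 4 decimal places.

P(Effect=moderate) = 0.030 + 0.089 + 0.016 + 0.045 = 0.180; P(Dose=10mg | Effect=moderate) = 0.089/0.180 = 0.49444.
P(Effect=mild) = 0.092 + 0.033 + 0.091 + 0.065 = 0.281; P(Dose=10mg | Effect=mild) = 0.033/0.281 = 0.11744.
Difference = 0.3770.

0.3770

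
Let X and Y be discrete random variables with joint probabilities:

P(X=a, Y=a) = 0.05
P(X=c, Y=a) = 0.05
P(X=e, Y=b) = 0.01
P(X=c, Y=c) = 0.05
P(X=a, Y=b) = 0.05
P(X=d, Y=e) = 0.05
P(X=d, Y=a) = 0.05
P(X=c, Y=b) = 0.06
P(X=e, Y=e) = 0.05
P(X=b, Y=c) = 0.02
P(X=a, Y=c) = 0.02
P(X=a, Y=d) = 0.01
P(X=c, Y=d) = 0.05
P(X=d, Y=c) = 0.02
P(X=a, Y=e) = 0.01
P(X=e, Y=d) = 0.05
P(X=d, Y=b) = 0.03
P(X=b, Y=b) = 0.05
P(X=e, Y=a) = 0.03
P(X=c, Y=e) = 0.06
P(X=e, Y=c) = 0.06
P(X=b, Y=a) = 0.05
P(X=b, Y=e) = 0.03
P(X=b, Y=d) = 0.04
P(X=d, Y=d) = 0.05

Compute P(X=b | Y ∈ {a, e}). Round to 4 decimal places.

0.1860

P(Y=a) = 0.05 + 0.05 + 0.05 + 0.05 + 0.03 = 0.23.
P(Y=e) = 0.01 + 0.03 + 0.06 + 0.05 + 0.05 = 0.20.
P(Y ∈ {a, e}) = 0.23 + 0.20 = 0.43; P(X=b, Y ∈ {a, e}) = 0.05 + 0.03 = 0.08.
P(X=b | Y ∈ {a, e}) = 0.08/0.43 = 0.1860.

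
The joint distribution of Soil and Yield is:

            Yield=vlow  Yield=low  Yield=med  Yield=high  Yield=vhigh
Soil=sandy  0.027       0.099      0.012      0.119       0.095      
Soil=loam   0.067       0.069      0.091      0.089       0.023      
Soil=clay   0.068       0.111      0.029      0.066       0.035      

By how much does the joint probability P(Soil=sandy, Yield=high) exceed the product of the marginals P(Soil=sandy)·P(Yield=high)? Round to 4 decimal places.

P(Soil=sandy) = 0.027 + 0.099 + 0.012 + 0.119 + 0.095 = 0.352.
P(Yield=high) = 0.119 + 0.089 + 0.066 = 0.274.
P(Soil=sandy, Yield=high) − P(Soil=sandy)P(Yield=high) = 0.119 − 0.352×0.274 = 0.0226.

0.0226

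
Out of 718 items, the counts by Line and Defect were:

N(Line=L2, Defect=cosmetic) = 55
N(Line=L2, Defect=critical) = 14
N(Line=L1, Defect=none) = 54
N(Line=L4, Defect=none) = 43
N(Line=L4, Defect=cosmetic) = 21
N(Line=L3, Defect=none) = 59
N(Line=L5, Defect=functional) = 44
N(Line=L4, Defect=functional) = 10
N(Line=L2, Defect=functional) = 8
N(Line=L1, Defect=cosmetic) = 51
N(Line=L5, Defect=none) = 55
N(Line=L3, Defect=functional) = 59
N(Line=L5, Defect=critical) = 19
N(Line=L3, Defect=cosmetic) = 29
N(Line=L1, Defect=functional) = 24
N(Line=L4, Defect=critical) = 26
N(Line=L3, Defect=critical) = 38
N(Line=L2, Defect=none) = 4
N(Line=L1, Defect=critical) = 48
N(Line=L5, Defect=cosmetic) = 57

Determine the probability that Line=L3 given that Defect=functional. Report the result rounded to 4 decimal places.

0.4069

Total with Defect=functional: 24 + 8 + 59 + 10 + 44 = 145.
P(Line=L3 | Defect=functional) = 59/145 = 0.4069.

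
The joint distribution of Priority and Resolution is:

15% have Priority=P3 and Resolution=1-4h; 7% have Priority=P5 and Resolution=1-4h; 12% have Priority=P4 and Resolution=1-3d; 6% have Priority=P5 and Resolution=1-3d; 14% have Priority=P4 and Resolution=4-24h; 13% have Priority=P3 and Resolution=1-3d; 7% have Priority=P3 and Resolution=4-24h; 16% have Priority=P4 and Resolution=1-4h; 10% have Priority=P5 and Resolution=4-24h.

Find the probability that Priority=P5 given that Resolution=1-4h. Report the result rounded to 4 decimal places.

0.1842

P(Resolution=1-4h) = 0.15 + 0.16 + 0.07 = 0.38.
P(Priority=P5 | Resolution=1-4h) = 0.07/0.38 = 0.1842.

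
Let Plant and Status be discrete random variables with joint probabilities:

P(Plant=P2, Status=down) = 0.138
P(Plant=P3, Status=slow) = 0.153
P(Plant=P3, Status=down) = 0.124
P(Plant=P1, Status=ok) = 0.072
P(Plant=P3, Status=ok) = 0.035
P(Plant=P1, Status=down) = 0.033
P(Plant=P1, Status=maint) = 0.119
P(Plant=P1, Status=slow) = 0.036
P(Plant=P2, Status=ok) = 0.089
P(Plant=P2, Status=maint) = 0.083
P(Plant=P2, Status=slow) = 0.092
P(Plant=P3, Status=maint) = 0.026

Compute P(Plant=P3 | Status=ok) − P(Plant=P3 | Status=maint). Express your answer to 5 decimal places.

0.06454

P(Status=ok) = 0.072 + 0.089 + 0.035 = 0.196; P(Plant=P3 | Status=ok) = 0.035/0.196 = 0.178571.
P(Status=maint) = 0.119 + 0.083 + 0.026 = 0.228; P(Plant=P3 | Status=maint) = 0.026/0.228 = 0.114035.
Difference = 0.06454.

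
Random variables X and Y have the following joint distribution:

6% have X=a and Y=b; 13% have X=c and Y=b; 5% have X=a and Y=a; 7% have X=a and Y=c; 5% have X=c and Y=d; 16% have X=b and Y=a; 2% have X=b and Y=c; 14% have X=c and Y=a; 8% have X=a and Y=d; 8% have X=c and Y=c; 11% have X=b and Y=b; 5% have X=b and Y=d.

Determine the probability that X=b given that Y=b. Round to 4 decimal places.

P(Y=b) = 0.06 + 0.11 + 0.13 = 0.30.
P(X=b | Y=b) = 0.11/0.30 = 0.3667.

0.3667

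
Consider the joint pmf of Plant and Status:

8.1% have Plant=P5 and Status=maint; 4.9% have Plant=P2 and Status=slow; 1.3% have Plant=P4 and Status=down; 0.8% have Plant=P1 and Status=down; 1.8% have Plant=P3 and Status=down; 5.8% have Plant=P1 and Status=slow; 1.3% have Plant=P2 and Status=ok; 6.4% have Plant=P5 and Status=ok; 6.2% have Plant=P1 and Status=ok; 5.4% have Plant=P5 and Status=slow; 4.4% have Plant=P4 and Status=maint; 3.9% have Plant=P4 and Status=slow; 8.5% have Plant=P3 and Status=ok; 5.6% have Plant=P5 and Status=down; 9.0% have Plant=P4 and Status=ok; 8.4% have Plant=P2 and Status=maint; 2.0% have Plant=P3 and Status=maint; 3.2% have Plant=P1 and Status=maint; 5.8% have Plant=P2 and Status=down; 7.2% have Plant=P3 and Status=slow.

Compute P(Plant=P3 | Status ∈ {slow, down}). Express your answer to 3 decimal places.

P(Status=slow) = 0.058 + 0.049 + 0.072 + 0.039 + 0.054 = 0.272.
P(Status=down) = 0.008 + 0.058 + 0.018 + 0.013 + 0.056 = 0.153.
P(Status ∈ {slow, down}) = 0.272 + 0.153 = 0.425; P(Plant=P3, Status ∈ {slow, down}) = 0.072 + 0.018 = 0.090.
P(Plant=P3 | Status ∈ {slow, down}) = 0.090/0.425 = 0.212.

0.212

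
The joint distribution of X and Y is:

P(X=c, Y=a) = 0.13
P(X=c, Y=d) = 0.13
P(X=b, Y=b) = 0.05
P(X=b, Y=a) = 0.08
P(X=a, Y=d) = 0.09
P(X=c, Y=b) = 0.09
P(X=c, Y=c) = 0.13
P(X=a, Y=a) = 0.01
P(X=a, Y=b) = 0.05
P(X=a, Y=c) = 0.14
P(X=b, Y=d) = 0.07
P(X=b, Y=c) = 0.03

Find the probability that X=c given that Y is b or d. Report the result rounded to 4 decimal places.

0.4583

P(Y=b) = 0.05 + 0.05 + 0.09 = 0.19.
P(Y=d) = 0.09 + 0.07 + 0.13 = 0.29.
P(Y ∈ {b, d}) = 0.19 + 0.29 = 0.48; P(X=c, Y ∈ {b, d}) = 0.09 + 0.13 = 0.22.
P(X=c | Y ∈ {b, d}) = 0.22/0.48 = 0.4583.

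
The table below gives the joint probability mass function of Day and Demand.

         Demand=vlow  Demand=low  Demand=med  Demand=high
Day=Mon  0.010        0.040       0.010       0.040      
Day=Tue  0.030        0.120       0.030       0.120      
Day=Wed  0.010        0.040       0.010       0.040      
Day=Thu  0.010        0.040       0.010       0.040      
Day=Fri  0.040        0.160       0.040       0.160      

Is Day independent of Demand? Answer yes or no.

Every cell satisfies P(Day,Demand) = P(Day)·P(Demand). For instance P(Day=Mon) = 0.100, P(Demand=vlow) = 0.100, and 0.100×0.100 = 0.010 matches the joint entry. So Day and Demand are independent.

yes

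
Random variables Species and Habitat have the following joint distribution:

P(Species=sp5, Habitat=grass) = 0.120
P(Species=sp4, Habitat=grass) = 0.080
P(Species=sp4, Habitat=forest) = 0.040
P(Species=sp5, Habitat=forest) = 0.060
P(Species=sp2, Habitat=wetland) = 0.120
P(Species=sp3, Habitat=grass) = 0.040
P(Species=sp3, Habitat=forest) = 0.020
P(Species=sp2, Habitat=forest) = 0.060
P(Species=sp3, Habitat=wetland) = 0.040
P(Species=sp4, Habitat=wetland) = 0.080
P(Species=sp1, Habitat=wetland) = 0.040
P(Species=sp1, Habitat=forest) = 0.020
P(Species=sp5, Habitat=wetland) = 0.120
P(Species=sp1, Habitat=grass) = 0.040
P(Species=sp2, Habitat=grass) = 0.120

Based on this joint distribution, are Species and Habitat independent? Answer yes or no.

yes

Every cell satisfies P(Species,Habitat) = P(Species)·P(Habitat). For instance P(Species=sp4) = 0.200, P(Habitat=grass) = 0.400, and 0.200×0.400 = 0.080 matches the joint entry. So Species and Habitat are independent.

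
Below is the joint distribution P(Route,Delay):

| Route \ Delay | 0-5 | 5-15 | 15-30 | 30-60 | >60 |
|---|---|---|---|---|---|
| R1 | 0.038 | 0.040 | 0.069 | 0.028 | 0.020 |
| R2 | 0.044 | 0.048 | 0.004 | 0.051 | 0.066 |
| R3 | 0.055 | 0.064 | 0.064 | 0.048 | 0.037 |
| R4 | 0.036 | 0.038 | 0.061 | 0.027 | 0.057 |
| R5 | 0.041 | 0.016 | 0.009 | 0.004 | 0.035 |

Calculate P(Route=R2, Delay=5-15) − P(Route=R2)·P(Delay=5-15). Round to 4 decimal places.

0.0041

P(Route=R2) = 0.044 + 0.048 + 0.004 + 0.051 + 0.066 = 0.213.
P(Delay=5-15) = 0.040 + 0.048 + 0.064 + 0.038 + 0.016 = 0.206.
P(Route=R2, Delay=5-15) − P(Route=R2)P(Delay=5-15) = 0.048 − 0.213×0.206 = 0.0041.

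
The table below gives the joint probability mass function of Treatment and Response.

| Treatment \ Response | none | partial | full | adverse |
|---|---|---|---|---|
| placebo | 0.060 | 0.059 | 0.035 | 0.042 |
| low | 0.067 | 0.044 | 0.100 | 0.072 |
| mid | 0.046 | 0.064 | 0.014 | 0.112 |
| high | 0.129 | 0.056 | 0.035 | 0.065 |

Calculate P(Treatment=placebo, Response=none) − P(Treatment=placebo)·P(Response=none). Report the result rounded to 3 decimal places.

0.001

P(Treatment=placebo) = 0.060 + 0.059 + 0.035 + 0.042 = 0.196.
P(Response=none) = 0.060 + 0.067 + 0.046 + 0.129 = 0.302.
P(Treatment=placebo, Response=none) − P(Treatment=placebo)P(Response=none) = 0.060 − 0.196×0.302 = 0.001.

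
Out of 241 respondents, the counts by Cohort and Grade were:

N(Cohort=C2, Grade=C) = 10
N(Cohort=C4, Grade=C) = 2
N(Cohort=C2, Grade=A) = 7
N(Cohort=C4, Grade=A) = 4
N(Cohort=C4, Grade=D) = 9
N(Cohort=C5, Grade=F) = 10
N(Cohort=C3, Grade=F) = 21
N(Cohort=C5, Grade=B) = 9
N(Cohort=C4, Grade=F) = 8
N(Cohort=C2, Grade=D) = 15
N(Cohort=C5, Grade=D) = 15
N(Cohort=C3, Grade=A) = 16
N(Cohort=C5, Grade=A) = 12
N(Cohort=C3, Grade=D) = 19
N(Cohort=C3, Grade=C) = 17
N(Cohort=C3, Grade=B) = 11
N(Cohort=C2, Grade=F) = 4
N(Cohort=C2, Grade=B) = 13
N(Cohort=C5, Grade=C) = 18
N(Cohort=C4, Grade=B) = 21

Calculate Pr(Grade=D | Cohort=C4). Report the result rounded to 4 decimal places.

0.2045

Total with Cohort=C4: 4 + 21 + 2 + 9 + 8 = 44.
P(Grade=D | Cohort=C4) = 9/44 = 0.2045.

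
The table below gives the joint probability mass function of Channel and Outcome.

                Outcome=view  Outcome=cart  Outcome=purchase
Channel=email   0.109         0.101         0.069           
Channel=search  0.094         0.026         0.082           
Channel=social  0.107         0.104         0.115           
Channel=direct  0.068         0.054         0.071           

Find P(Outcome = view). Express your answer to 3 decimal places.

0.378

P(Outcome=view) = 0.109 + 0.094 + 0.107 + 0.068 = 0.378.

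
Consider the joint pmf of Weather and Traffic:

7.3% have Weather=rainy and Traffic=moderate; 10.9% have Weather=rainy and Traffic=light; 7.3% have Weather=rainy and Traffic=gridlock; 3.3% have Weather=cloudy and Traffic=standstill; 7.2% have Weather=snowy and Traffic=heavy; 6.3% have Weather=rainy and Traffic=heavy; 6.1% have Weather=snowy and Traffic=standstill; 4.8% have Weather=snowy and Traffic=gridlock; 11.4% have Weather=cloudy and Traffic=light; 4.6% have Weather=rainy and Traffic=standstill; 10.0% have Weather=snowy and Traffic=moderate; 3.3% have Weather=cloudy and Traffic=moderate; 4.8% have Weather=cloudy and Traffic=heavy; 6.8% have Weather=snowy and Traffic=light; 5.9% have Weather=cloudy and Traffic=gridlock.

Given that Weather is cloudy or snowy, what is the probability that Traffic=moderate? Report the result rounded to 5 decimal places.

P(Weather=cloudy) = 0.114 + 0.033 + 0.048 + 0.059 + 0.033 = 0.287.
P(Weather=snowy) = 0.068 + 0.100 + 0.072 + 0.048 + 0.061 = 0.349.
P(Weather ∈ {cloudy, snowy}) = 0.287 + 0.349 = 0.636; P(Traffic=moderate, Weather ∈ {cloudy, snowy}) = 0.033 + 0.100 = 0.133.
P(Traffic=moderate | Weather ∈ {cloudy, snowy}) = 0.133/0.636 = 0.20912.

0.20912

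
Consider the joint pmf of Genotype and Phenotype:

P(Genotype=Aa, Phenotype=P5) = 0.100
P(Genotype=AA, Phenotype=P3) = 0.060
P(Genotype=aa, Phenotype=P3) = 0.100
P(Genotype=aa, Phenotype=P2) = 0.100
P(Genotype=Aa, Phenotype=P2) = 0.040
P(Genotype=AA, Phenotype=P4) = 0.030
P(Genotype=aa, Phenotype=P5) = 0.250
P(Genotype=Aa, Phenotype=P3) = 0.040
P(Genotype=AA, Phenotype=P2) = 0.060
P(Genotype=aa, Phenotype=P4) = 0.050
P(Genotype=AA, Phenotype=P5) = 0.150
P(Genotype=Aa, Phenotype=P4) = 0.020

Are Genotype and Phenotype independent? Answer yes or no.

Every cell satisfies P(Genotype,Phenotype) = P(Genotype)·P(Phenotype). For instance P(Genotype=AA) = 0.300, P(Phenotype=P3) = 0.200, and 0.300×0.200 = 0.060 matches the joint entry. So Genotype and Phenotype are independent.

yes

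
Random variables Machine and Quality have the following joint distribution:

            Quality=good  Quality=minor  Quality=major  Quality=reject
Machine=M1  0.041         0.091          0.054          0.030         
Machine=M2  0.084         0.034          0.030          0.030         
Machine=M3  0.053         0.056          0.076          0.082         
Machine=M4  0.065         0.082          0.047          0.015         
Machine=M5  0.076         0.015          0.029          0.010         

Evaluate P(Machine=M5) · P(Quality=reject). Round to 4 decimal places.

0.0217

P(Machine=M5) = 0.076 + 0.015 + 0.029 + 0.010 = 0.130.
P(Quality=reject) = 0.030 + 0.030 + 0.082 + 0.015 + 0.010 = 0.167.
Product: 0.130 × 0.167 = 0.0217.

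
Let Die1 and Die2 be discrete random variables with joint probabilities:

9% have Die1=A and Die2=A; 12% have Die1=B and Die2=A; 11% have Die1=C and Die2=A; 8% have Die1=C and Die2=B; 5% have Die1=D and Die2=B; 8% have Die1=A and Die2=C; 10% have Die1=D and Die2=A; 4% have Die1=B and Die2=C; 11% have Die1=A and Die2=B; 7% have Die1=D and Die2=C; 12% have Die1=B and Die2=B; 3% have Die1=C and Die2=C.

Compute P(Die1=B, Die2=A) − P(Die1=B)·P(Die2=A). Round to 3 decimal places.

0.002

P(Die1=B) = 0.12 + 0.12 + 0.04 = 0.28.
P(Die2=A) = 0.09 + 0.12 + 0.11 + 0.10 = 0.42.
P(Die1=B, Die2=A) − P(Die1=B)P(Die2=A) = 0.12 − 0.28×0.42 = 0.002.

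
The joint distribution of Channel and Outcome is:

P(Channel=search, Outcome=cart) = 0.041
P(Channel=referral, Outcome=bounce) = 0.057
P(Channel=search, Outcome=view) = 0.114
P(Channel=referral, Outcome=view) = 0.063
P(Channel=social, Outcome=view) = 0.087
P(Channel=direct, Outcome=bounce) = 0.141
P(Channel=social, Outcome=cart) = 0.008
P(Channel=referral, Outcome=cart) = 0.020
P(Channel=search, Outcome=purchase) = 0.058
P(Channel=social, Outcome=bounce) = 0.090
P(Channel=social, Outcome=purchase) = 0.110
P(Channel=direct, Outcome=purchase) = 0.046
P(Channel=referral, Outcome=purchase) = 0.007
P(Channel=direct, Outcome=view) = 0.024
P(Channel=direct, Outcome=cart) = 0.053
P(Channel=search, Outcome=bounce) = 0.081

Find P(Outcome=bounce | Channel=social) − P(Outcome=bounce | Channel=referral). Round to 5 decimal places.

-0.08267

P(Channel=social) = 0.090 + 0.087 + 0.008 + 0.110 = 0.295; P(Outcome=bounce | Channel=social) = 0.090/0.295 = 0.305085.
P(Channel=referral) = 0.057 + 0.063 + 0.020 + 0.007 = 0.147; P(Outcome=bounce | Channel=referral) = 0.057/0.147 = 0.387755.
Difference = -0.08267.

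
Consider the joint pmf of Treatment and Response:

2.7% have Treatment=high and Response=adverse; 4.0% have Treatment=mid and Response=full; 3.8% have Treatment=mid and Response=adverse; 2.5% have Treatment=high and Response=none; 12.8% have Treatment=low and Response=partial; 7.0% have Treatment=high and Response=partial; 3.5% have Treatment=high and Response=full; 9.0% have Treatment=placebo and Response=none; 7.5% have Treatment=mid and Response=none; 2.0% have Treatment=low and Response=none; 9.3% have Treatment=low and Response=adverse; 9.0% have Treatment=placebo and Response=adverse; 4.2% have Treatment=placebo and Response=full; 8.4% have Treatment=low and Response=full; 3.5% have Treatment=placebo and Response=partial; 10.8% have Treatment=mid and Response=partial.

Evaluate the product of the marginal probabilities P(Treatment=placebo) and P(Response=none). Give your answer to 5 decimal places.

P(Treatment=placebo) = 0.090 + 0.035 + 0.042 + 0.090 = 0.257.
P(Response=none) = 0.090 + 0.020 + 0.075 + 0.025 = 0.210.
Product: 0.257 × 0.210 = 0.05397.

0.05397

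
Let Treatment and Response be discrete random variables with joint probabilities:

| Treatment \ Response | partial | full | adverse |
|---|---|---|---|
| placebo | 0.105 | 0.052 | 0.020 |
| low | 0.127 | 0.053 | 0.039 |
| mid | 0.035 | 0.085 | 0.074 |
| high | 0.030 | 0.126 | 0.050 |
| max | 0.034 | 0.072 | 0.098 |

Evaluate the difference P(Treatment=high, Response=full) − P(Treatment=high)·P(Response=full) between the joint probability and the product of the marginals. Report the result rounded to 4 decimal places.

P(Treatment=high) = 0.030 + 0.126 + 0.050 = 0.206.
P(Response=full) = 0.052 + 0.053 + 0.085 + 0.126 + 0.072 = 0.388.
P(Treatment=high, Response=full) − P(Treatment=high)P(Response=full) = 0.126 − 0.206×0.388 = 0.0461.

0.0461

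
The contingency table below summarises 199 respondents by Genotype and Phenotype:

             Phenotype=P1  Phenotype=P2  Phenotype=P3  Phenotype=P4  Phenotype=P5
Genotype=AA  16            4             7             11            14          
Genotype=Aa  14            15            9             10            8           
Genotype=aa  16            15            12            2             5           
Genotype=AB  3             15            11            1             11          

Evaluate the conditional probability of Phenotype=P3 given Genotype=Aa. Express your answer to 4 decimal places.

0.1607

Total with Genotype=Aa: 14 + 15 + 9 + 10 + 8 = 56.
P(Phenotype=P3 | Genotype=Aa) = 9/56 = 0.1607.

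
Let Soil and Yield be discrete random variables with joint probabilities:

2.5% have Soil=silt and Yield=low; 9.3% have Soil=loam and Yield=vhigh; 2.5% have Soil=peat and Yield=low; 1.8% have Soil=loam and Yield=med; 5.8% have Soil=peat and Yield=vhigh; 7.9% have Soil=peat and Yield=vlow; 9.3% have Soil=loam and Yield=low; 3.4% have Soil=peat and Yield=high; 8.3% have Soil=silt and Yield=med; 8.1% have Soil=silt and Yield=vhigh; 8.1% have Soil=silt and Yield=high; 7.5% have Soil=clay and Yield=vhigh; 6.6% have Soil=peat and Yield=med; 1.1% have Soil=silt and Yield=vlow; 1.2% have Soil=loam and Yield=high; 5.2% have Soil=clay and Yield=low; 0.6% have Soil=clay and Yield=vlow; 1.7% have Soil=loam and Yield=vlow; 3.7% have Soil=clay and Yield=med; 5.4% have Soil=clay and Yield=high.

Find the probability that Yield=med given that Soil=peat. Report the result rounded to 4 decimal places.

0.2519

P(Soil=peat) = 0.079 + 0.025 + 0.066 + 0.034 + 0.058 = 0.262.
P(Yield=med | Soil=peat) = 0.066/0.262 = 0.2519.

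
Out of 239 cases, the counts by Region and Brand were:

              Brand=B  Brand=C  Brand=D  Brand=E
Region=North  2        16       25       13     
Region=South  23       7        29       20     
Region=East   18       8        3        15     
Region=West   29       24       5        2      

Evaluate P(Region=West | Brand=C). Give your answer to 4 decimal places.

Total with Brand=C: 16 + 7 + 8 + 24 = 55.
P(Region=West | Brand=C) = 24/55 = 0.4364.

0.4364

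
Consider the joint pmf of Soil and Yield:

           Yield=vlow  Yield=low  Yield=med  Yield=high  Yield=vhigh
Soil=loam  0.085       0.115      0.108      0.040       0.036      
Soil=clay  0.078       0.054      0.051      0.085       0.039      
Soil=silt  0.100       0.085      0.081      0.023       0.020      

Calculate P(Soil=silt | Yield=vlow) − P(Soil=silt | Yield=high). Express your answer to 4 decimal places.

0.2248

P(Yield=vlow) = 0.085 + 0.078 + 0.100 = 0.263; P(Soil=silt | Yield=vlow) = 0.100/0.263 = 0.38023.
P(Yield=high) = 0.040 + 0.085 + 0.023 = 0.148; P(Soil=silt | Yield=high) = 0.023/0.148 = 0.15541.
Difference = 0.2248.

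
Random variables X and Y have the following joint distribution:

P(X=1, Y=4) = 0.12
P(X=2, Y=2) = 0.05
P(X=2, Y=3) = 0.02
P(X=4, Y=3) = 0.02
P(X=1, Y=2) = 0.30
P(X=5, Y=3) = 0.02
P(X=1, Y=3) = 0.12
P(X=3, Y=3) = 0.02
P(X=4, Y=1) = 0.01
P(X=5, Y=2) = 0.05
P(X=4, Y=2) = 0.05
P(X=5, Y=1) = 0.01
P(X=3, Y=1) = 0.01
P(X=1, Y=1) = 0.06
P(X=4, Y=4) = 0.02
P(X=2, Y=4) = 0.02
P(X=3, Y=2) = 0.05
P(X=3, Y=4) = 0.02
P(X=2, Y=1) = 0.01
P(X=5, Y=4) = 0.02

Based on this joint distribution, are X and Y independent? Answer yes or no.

yes

Every cell satisfies P(X,Y) = P(X)·P(Y). For instance P(X=4) = 0.10, P(Y=2) = 0.50, and 0.10×0.50 = 0.05 matches the joint entry. So X and Y are independent.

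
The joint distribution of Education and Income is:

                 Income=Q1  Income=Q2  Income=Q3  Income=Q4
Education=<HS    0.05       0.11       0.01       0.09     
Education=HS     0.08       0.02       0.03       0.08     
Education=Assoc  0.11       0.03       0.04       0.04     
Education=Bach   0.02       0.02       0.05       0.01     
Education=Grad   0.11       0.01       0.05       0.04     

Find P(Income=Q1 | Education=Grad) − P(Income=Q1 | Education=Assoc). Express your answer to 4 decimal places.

0.0238

P(Education=Grad) = 0.11 + 0.01 + 0.05 + 0.04 = 0.21; P(Income=Q1 | Education=Grad) = 0.11/0.21 = 0.52381.
P(Education=Assoc) = 0.11 + 0.03 + 0.04 + 0.04 = 0.22; P(Income=Q1 | Education=Assoc) = 0.11/0.22 = 0.50000.
Difference = 0.0238.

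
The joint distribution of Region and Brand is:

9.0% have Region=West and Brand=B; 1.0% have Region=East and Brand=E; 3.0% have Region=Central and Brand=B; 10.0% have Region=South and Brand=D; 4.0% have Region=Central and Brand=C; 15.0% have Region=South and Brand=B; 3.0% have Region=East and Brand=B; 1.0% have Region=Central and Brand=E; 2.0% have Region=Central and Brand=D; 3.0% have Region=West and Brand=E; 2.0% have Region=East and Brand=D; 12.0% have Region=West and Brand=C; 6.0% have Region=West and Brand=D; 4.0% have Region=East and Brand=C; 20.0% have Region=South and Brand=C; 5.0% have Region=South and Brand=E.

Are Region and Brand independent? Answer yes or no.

yes

Every cell satisfies P(Region,Brand) = P(Region)·P(Brand). For instance P(Region=West) = 0.300, P(Brand=B) = 0.300, and 0.300×0.300 = 0.090 matches the joint entry. So Region and Brand are independent.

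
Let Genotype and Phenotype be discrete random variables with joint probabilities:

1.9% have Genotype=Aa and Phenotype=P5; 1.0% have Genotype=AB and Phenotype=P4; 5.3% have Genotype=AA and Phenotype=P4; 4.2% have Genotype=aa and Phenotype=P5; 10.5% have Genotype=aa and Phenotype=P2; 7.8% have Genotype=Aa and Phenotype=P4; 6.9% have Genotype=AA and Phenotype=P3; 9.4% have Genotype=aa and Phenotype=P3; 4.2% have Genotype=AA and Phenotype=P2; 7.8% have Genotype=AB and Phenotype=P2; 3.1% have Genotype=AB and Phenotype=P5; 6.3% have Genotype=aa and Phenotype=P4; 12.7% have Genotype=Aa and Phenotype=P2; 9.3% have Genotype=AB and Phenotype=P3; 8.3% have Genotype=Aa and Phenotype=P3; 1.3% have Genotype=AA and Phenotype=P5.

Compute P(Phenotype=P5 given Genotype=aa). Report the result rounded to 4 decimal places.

0.1382

P(Genotype=aa) = 0.105 + 0.094 + 0.063 + 0.042 = 0.304.
P(Phenotype=P5 | Genotype=aa) = 0.042/0.304 = 0.1382.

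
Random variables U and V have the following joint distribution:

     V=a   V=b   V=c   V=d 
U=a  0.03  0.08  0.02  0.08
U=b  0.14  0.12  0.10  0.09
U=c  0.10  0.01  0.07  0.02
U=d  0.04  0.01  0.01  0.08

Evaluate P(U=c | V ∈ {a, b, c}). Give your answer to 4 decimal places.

0.2466

P(V=a) = 0.03 + 0.14 + 0.10 + 0.04 = 0.31.
P(V=b) = 0.08 + 0.12 + 0.01 + 0.01 = 0.22.
P(V=c) = 0.02 + 0.10 + 0.07 + 0.01 = 0.20.
P(V ∈ {a, b, c}) = 0.31 + 0.22 + 0.20 = 0.73; P(U=c, V ∈ {a, b, c}) = 0.10 + 0.01 + 0.07 = 0.18.
P(U=c | V ∈ {a, b, c}) = 0.18/0.73 = 0.2466.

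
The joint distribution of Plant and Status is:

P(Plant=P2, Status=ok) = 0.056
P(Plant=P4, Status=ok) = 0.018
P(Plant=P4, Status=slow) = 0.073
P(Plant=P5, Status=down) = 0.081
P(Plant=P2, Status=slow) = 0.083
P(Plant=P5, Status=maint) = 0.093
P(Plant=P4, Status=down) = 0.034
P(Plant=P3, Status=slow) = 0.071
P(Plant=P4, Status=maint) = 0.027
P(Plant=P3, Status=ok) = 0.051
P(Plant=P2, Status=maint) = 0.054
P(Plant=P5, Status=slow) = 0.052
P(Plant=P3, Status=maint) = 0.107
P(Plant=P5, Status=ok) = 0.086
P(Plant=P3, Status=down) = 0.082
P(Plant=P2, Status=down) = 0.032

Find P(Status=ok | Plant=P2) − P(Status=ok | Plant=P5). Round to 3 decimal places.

P(Plant=P2) = 0.056 + 0.083 + 0.032 + 0.054 = 0.225; P(Status=ok | Plant=P2) = 0.056/0.225 = 0.2489.
P(Plant=P5) = 0.086 + 0.052 + 0.081 + 0.093 = 0.312; P(Status=ok | Plant=P5) = 0.086/0.312 = 0.2756.
Difference = -0.027.

-0.027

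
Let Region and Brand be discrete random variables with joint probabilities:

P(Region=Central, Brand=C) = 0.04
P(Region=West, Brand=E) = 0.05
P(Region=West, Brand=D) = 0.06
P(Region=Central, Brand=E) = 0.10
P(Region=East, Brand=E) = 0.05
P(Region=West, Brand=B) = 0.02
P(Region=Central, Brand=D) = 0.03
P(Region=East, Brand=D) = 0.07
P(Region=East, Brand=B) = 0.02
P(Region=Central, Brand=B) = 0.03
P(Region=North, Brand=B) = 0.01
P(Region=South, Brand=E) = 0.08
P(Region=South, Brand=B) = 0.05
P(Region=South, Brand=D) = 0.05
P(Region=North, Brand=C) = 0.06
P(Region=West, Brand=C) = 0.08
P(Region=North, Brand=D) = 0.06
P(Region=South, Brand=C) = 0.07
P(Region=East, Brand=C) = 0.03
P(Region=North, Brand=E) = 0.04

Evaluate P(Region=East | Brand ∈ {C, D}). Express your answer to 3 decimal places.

0.182

P(Brand=C) = 0.06 + 0.07 + 0.03 + 0.08 + 0.04 = 0.28.
P(Brand=D) = 0.06 + 0.05 + 0.07 + 0.06 + 0.03 = 0.27.
P(Brand ∈ {C, D}) = 0.28 + 0.27 = 0.55; P(Region=East, Brand ∈ {C, D}) = 0.03 + 0.07 = 0.10.
P(Region=East | Brand ∈ {C, D}) = 0.10/0.55 = 0.182.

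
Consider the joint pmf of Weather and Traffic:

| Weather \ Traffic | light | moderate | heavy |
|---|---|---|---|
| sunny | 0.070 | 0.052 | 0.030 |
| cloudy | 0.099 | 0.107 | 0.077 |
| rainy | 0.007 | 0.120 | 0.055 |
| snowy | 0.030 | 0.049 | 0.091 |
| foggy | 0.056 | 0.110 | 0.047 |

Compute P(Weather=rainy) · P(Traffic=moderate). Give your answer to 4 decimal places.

0.0797

P(Weather=rainy) = 0.007 + 0.120 + 0.055 = 0.182.
P(Traffic=moderate) = 0.052 + 0.107 + 0.120 + 0.049 + 0.110 = 0.438.
Product: 0.182 × 0.438 = 0.0797.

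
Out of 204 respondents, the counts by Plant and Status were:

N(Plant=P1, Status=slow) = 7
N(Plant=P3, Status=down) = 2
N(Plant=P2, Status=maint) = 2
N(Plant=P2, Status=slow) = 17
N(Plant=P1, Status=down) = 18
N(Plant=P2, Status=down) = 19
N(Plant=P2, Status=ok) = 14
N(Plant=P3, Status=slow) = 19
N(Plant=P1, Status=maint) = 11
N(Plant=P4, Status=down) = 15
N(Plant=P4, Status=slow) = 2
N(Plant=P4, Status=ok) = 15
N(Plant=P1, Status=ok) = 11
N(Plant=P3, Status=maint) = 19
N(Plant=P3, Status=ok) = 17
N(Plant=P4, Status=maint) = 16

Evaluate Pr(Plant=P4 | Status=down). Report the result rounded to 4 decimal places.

Total with Status=down: 18 + 19 + 2 + 15 = 54.
P(Plant=P4 | Status=down) = 15/54 = 0.2778.

0.2778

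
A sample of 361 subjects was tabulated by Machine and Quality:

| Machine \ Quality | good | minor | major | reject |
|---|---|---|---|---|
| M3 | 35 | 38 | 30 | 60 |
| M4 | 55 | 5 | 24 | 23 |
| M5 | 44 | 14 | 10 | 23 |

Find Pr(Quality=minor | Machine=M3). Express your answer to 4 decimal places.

Total with Machine=M3: 35 + 38 + 30 + 60 = 163.
P(Quality=minor | Machine=M3) = 38/163 = 0.2331.

0.2331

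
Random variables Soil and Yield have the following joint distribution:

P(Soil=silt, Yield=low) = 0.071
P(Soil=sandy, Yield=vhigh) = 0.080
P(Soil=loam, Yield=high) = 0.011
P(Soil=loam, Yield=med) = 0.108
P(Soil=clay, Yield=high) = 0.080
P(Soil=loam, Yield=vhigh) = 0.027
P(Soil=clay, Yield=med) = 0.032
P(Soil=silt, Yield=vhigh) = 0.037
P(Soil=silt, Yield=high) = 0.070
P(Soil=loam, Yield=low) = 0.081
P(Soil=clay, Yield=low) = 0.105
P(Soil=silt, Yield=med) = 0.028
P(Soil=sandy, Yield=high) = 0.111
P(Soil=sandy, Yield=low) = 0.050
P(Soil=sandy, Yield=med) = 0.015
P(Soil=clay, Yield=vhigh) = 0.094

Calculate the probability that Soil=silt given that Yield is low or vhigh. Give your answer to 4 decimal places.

P(Yield=low) = 0.050 + 0.081 + 0.105 + 0.071 = 0.307.
P(Yield=vhigh) = 0.080 + 0.027 + 0.094 + 0.037 = 0.238.
P(Yield ∈ {low, vhigh}) = 0.307 + 0.238 = 0.545; P(Soil=silt, Yield ∈ {low, vhigh}) = 0.071 + 0.037 = 0.108.
P(Soil=silt | Yield ∈ {low, vhigh}) = 0.108/0.545 = 0.1982.

0.1982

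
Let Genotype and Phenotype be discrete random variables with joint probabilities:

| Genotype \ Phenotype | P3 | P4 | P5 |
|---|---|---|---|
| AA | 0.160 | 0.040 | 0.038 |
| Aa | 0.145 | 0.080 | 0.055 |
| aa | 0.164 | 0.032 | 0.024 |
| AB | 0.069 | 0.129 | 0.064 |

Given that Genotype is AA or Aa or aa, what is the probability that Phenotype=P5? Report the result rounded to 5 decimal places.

P(Genotype=AA) = 0.160 + 0.040 + 0.038 = 0.238.
P(Genotype=Aa) = 0.145 + 0.080 + 0.055 = 0.280.
P(Genotype=aa) = 0.164 + 0.032 + 0.024 = 0.220.
P(Genotype ∈ {AA, Aa, aa}) = 0.238 + 0.280 + 0.220 = 0.738; P(Phenotype=P5, Genotype ∈ {AA, Aa, aa}) = 0.038 + 0.055 + 0.024 = 0.117.
P(Phenotype=P5 | Genotype ∈ {AA, Aa, aa}) = 0.117/0.738 = 0.15854.

0.15854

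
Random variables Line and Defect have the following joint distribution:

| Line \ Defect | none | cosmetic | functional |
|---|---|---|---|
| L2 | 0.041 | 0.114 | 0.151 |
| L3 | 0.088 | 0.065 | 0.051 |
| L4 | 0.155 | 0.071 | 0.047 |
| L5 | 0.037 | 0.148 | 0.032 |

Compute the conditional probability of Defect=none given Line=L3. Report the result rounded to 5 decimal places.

P(Line=L3) = 0.088 + 0.065 + 0.051 = 0.204.
P(Defect=none | Line=L3) = 0.088/0.204 = 0.43137.

0.43137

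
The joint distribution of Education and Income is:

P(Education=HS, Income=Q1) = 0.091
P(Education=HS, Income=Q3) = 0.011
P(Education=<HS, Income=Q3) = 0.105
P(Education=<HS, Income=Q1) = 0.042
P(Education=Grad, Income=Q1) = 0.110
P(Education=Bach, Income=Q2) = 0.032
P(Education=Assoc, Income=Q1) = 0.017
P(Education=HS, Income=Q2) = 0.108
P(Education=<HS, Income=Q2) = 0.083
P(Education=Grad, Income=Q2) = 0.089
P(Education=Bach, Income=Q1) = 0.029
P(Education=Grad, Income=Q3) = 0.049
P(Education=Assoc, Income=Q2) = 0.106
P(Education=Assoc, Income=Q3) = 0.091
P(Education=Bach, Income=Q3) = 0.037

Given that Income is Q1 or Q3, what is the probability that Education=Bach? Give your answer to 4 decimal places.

0.1134

P(Income=Q1) = 0.042 + 0.091 + 0.017 + 0.029 + 0.110 = 0.289.
P(Income=Q3) = 0.105 + 0.011 + 0.091 + 0.037 + 0.049 = 0.293.
P(Income ∈ {Q1, Q3}) = 0.289 + 0.293 = 0.582; P(Education=Bach, Income ∈ {Q1, Q3}) = 0.029 + 0.037 = 0.066.
P(Education=Bach | Income ∈ {Q1, Q3}) = 0.066/0.582 = 0.1134.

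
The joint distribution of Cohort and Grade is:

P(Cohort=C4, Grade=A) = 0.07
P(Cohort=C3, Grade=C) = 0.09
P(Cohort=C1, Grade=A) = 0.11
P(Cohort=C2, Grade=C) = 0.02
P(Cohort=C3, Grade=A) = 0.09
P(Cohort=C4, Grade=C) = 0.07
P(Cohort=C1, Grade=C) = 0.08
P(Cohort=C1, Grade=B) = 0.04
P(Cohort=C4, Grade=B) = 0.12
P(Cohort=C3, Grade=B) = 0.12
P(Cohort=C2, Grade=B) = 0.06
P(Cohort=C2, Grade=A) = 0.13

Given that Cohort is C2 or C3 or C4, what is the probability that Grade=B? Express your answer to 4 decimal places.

0.3896

P(Cohort=C2) = 0.13 + 0.06 + 0.02 = 0.21.
P(Cohort=C3) = 0.09 + 0.12 + 0.09 = 0.30.
P(Cohort=C4) = 0.07 + 0.12 + 0.07 = 0.26.
P(Cohort ∈ {C2, C3, C4}) = 0.21 + 0.30 + 0.26 = 0.77; P(Grade=B, Cohort ∈ {C2, C3, C4}) = 0.06 + 0.12 + 0.12 = 0.30.
P(Grade=B | Cohort ∈ {C2, C3, C4}) = 0.30/0.77 = 0.3896.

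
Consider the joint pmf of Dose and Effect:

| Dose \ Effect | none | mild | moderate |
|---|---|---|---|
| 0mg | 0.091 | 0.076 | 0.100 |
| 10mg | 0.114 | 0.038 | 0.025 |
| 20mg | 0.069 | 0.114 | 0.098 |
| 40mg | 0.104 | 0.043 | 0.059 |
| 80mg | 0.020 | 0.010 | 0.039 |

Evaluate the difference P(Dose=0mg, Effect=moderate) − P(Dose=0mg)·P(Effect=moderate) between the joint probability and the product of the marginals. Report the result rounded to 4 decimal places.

0.0143

P(Dose=0mg) = 0.091 + 0.076 + 0.100 = 0.267.
P(Effect=moderate) = 0.100 + 0.025 + 0.098 + 0.059 + 0.039 = 0.321.
P(Dose=0mg, Effect=moderate) − P(Dose=0mg)P(Effect=moderate) = 0.100 − 0.267×0.321 = 0.0143.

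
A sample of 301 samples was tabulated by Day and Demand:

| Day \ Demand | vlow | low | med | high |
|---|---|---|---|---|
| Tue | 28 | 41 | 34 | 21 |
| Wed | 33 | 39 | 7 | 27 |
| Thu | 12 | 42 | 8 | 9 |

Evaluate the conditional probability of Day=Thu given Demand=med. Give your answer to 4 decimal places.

0.1633

Total with Demand=med: 34 + 7 + 8 = 49.
P(Day=Thu | Demand=med) = 8/49 = 0.1633.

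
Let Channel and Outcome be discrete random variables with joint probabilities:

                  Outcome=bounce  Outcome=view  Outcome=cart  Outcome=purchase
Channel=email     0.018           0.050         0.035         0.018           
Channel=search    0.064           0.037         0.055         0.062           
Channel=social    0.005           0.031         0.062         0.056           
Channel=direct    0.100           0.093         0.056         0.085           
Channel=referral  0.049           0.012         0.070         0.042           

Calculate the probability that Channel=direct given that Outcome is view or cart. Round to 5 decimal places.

P(Outcome=view) = 0.050 + 0.037 + 0.031 + 0.093 + 0.012 = 0.223.
P(Outcome=cart) = 0.035 + 0.055 + 0.062 + 0.056 + 0.070 = 0.278.
P(Outcome ∈ {view, cart}) = 0.223 + 0.278 = 0.501; P(Channel=direct, Outcome ∈ {view, cart}) = 0.093 + 0.056 = 0.149.
P(Channel=direct | Outcome ∈ {view, cart}) = 0.149/0.501 = 0.29741.

0.29741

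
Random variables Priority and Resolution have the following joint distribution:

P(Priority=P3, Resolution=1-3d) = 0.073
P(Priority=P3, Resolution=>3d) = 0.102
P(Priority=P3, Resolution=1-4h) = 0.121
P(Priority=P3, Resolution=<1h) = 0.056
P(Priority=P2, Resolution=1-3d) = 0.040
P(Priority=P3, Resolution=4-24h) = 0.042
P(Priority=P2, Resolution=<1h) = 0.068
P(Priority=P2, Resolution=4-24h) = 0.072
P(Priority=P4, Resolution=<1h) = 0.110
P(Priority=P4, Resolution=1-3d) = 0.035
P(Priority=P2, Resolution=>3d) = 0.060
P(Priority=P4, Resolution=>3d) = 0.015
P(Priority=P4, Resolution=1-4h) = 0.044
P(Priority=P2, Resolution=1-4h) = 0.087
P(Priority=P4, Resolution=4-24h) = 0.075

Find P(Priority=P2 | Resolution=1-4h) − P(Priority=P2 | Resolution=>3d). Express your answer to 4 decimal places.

P(Resolution=1-4h) = 0.087 + 0.121 + 0.044 = 0.252; P(Priority=P2 | Resolution=1-4h) = 0.087/0.252 = 0.34524.
P(Resolution=>3d) = 0.060 + 0.102 + 0.015 = 0.177; P(Priority=P2 | Resolution=>3d) = 0.060/0.177 = 0.33898.
Difference = 0.0063.

0.0063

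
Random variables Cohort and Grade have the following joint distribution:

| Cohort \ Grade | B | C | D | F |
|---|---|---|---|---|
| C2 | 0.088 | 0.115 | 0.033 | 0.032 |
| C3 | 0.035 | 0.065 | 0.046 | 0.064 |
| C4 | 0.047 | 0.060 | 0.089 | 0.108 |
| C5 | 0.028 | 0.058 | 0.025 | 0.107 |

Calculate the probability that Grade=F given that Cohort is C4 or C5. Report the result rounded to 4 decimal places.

0.4119

P(Cohort=C4) = 0.047 + 0.060 + 0.089 + 0.108 = 0.304.
P(Cohort=C5) = 0.028 + 0.058 + 0.025 + 0.107 = 0.218.
P(Cohort ∈ {C4, C5}) = 0.304 + 0.218 = 0.522; P(Grade=F, Cohort ∈ {C4, C5}) = 0.108 + 0.107 = 0.215.
P(Grade=F | Cohort ∈ {C4, C5}) = 0.215/0.522 = 0.4119.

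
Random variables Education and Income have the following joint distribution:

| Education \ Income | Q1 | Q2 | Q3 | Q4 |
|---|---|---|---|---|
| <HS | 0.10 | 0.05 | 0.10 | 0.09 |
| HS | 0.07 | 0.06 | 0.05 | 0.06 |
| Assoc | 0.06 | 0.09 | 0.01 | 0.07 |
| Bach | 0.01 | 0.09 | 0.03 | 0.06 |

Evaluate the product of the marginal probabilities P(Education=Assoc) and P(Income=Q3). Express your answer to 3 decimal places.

P(Education=Assoc) = 0.06 + 0.09 + 0.01 + 0.07 = 0.23.
P(Income=Q3) = 0.10 + 0.05 + 0.01 + 0.03 = 0.19.
Product: 0.23 × 0.19 = 0.044.

0.044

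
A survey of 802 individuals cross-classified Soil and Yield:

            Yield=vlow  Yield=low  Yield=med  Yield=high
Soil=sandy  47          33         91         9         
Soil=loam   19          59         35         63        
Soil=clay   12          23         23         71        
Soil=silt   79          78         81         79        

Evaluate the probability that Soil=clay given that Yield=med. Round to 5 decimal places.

Total with Yield=med: 91 + 35 + 23 + 81 = 230.
P(Soil=clay | Yield=med) = 23/230 = 0.10000.

0.10000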